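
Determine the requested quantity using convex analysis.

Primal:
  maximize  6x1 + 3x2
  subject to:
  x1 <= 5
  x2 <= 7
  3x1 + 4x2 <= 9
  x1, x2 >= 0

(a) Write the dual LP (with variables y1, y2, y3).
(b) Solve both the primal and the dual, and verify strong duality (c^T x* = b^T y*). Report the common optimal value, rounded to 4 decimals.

The standard primal-dual pair for 'max c^T x s.t. A x <= b, x >= 0' is:
  Dual:  min b^T y  s.t.  A^T y >= c,  y >= 0.

So the dual LP is:
  minimize  5y1 + 7y2 + 9y3
  subject to:
    y1 + 3y3 >= 6
    y2 + 4y3 >= 3
    y1, y2, y3 >= 0

Solving the primal: x* = (3, 0).
  primal value c^T x* = 18.
Solving the dual: y* = (0, 0, 2).
  dual value b^T y* = 18.
Strong duality: c^T x* = b^T y*. Confirmed.

18


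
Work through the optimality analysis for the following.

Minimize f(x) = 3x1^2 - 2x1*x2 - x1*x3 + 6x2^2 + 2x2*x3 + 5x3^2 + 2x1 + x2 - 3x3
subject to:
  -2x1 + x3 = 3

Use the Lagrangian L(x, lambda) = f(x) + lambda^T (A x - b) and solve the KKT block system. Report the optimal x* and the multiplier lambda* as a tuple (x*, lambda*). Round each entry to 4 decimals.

Form the Lagrangian:
  L(x, lambda) = (1/2) x^T Q x + c^T x + lambda^T (A x - b)
Stationarity (grad_x L = 0): Q x + c + A^T lambda = 0.
Primal feasibility: A x = b.

This gives the KKT block system:
  [ Q   A^T ] [ x     ]   [-c ]
  [ A    0  ] [ lambda ] = [ b ]

Solving the linear system:
  x*      = (-1.244, -0.376, 0.512)
  lambda* = (-2.612)
  f(x*)   = 1.718

x* = (-1.244, -0.376, 0.512), lambda* = (-2.612)


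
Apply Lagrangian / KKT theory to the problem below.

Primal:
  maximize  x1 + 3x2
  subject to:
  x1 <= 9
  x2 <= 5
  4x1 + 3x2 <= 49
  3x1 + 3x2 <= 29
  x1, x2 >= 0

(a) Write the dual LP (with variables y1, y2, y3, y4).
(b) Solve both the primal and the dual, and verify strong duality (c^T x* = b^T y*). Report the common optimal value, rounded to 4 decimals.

The standard primal-dual pair for 'max c^T x s.t. A x <= b, x >= 0' is:
  Dual:  min b^T y  s.t.  A^T y >= c,  y >= 0.

So the dual LP is:
  minimize  9y1 + 5y2 + 49y3 + 29y4
  subject to:
    y1 + 4y3 + 3y4 >= 1
    y2 + 3y3 + 3y4 >= 3
    y1, y2, y3, y4 >= 0

Solving the primal: x* = (4.6667, 5).
  primal value c^T x* = 19.6667.
Solving the dual: y* = (0, 2, 0, 0.3333).
  dual value b^T y* = 19.6667.
Strong duality: c^T x* = b^T y*. Confirmed.

19.6667


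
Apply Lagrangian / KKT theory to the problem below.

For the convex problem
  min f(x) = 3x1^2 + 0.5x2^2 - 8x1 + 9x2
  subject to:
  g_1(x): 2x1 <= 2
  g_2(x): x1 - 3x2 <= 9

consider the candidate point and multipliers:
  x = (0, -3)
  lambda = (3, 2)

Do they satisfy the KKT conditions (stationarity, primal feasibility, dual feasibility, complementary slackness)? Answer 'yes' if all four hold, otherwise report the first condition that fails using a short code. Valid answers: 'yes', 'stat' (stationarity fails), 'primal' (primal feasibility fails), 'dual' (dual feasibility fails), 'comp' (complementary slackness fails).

Gradient of f: grad f(x) = Q x + c = (-8, 6)
Constraint values g_i(x) = a_i^T x - b_i:
  g_1((0, -3)) = -2
  g_2((0, -3)) = 0
Stationarity residual: grad f(x) + sum_i lambda_i a_i = (0, 0)
  -> stationarity OK
Primal feasibility (all g_i <= 0): OK
Dual feasibility (all lambda_i >= 0): OK
Complementary slackness (lambda_i * g_i(x) = 0 for all i): FAILS

Verdict: the first failing condition is complementary_slackness -> comp.

comp


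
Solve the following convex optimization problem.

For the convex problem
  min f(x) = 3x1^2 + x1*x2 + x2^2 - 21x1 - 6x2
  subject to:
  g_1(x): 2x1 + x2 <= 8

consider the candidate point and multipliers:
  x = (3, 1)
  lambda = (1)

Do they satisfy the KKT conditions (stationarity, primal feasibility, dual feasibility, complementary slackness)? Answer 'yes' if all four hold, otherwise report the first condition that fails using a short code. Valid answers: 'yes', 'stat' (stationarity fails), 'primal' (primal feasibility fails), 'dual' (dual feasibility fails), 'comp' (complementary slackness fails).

Gradient of f: grad f(x) = Q x + c = (-2, -1)
Constraint values g_i(x) = a_i^T x - b_i:
  g_1((3, 1)) = -1
Stationarity residual: grad f(x) + sum_i lambda_i a_i = (0, 0)
  -> stationarity OK
Primal feasibility (all g_i <= 0): OK
Dual feasibility (all lambda_i >= 0): OK
Complementary slackness (lambda_i * g_i(x) = 0 for all i): FAILS

Verdict: the first failing condition is complementary_slackness -> comp.

comp


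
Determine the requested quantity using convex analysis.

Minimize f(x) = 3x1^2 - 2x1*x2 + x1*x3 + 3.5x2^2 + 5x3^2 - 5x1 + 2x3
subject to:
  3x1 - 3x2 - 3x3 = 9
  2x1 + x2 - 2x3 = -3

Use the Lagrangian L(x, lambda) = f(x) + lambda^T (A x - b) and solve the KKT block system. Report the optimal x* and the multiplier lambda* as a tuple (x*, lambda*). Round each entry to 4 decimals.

Form the Lagrangian:
  L(x, lambda) = (1/2) x^T Q x + c^T x + lambda^T (A x - b)
Stationarity (grad_x L = 0): Q x + c + A^T lambda = 0.
Primal feasibility: A x = b.

This gives the KKT block system:
  [ Q   A^T ] [ x     ]   [-c ]
  [ A    0  ] [ lambda ] = [ b ]

Solving the linear system:
  x*      = (-0.1667, -3, -0.1667)
  lambda* = (-4.5741, 6.9444)
  f(x*)   = 31.25

x* = (-0.1667, -3, -0.1667), lambda* = (-4.5741, 6.9444)


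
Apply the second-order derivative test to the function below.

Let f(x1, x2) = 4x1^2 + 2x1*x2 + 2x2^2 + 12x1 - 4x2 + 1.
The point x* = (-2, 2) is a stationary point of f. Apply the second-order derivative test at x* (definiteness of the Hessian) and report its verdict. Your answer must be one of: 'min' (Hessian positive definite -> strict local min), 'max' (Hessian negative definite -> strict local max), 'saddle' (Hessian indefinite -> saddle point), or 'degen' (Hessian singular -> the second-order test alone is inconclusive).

Compute the Hessian H = grad^2 f:
  H = [[8, 2], [2, 4]]
Verify stationarity: grad f(x*) = H x* + g = (0, 0).
Eigenvalues of H: 3.1716, 8.8284.
Both eigenvalues > 0, so H is positive definite -> x* is a strict local min.

min


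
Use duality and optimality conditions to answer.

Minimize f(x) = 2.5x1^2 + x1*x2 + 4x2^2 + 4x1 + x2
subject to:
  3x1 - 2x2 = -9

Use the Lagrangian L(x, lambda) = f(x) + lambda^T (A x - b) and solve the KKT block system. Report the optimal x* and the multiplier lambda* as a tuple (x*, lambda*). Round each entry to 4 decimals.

Form the Lagrangian:
  L(x, lambda) = (1/2) x^T Q x + c^T x + lambda^T (A x - b)
Stationarity (grad_x L = 0): Q x + c + A^T lambda = 0.
Primal feasibility: A x = b.

This gives the KKT block system:
  [ Q   A^T ] [ x     ]   [-c ]
  [ A    0  ] [ lambda ] = [ b ]

Solving the linear system:
  x*      = (-2.4615, 0.8077)
  lambda* = (2.5)
  f(x*)   = 6.7308

x* = (-2.4615, 0.8077), lambda* = (2.5)


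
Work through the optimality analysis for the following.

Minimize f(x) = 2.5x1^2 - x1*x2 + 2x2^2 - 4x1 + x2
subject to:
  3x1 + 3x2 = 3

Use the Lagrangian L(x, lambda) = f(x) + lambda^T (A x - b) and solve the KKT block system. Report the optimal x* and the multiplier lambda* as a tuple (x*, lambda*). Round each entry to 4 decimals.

Form the Lagrangian:
  L(x, lambda) = (1/2) x^T Q x + c^T x + lambda^T (A x - b)
Stationarity (grad_x L = 0): Q x + c + A^T lambda = 0.
Primal feasibility: A x = b.

This gives the KKT block system:
  [ Q   A^T ] [ x     ]   [-c ]
  [ A    0  ] [ lambda ] = [ b ]

Solving the linear system:
  x*      = (0.9091, 0.0909)
  lambda* = (-0.1515)
  f(x*)   = -1.5455

x* = (0.9091, 0.0909), lambda* = (-0.1515)


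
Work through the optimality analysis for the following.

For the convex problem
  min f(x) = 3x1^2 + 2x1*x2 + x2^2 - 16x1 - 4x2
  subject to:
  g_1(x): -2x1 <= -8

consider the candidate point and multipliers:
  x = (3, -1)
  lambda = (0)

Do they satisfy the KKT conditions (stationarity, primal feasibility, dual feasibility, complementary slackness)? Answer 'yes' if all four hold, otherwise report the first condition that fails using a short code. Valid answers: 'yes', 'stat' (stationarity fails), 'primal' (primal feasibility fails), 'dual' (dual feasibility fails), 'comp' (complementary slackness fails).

Gradient of f: grad f(x) = Q x + c = (0, 0)
Constraint values g_i(x) = a_i^T x - b_i:
  g_1((3, -1)) = 2
Stationarity residual: grad f(x) + sum_i lambda_i a_i = (0, 0)
  -> stationarity OK
Primal feasibility (all g_i <= 0): FAILS
Dual feasibility (all lambda_i >= 0): OK
Complementary slackness (lambda_i * g_i(x) = 0 for all i): OK

Verdict: the first failing condition is primal_feasibility -> primal.

primal


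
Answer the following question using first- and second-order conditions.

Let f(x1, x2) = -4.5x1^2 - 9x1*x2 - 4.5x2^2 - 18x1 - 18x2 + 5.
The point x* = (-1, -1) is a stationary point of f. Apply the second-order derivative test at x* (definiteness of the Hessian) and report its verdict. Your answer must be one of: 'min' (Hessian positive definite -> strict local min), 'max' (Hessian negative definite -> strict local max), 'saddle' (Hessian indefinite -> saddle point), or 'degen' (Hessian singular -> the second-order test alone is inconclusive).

Compute the Hessian H = grad^2 f:
  H = [[-9, -9], [-9, -9]]
Verify stationarity: grad f(x*) = H x* + g = (0, 0).
Eigenvalues of H: -18, 0.
H has a zero eigenvalue (singular; negative semidefinite but not definite), so H is neither positive definite, negative definite, nor indefinite. The second-order test alone is inconclusive -> degen.
(Indeed, f is constant along the null direction of H through x*, so x* is not a strict local extremum.)

degen


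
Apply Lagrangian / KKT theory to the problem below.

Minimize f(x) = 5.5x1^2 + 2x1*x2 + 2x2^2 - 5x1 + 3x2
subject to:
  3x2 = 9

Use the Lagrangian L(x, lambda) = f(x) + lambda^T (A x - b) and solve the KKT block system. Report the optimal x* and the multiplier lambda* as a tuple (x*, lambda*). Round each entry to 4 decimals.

Form the Lagrangian:
  L(x, lambda) = (1/2) x^T Q x + c^T x + lambda^T (A x - b)
Stationarity (grad_x L = 0): Q x + c + A^T lambda = 0.
Primal feasibility: A x = b.

This gives the KKT block system:
  [ Q   A^T ] [ x     ]   [-c ]
  [ A    0  ] [ lambda ] = [ b ]

Solving the linear system:
  x*      = (-0.0909, 3)
  lambda* = (-4.9394)
  f(x*)   = 26.9545

x* = (-0.0909, 3), lambda* = (-4.9394)


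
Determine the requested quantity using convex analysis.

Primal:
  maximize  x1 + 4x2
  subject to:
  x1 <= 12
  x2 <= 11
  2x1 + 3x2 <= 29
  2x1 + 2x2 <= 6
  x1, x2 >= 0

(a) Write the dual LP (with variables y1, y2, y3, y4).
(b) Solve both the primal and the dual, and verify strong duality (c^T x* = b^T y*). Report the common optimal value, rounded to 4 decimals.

The standard primal-dual pair for 'max c^T x s.t. A x <= b, x >= 0' is:
  Dual:  min b^T y  s.t.  A^T y >= c,  y >= 0.

So the dual LP is:
  minimize  12y1 + 11y2 + 29y3 + 6y4
  subject to:
    y1 + 2y3 + 2y4 >= 1
    y2 + 3y3 + 2y4 >= 4
    y1, y2, y3, y4 >= 0

Solving the primal: x* = (0, 3).
  primal value c^T x* = 12.
Solving the dual: y* = (0, 0, 0, 2).
  dual value b^T y* = 12.
Strong duality: c^T x* = b^T y*. Confirmed.

12


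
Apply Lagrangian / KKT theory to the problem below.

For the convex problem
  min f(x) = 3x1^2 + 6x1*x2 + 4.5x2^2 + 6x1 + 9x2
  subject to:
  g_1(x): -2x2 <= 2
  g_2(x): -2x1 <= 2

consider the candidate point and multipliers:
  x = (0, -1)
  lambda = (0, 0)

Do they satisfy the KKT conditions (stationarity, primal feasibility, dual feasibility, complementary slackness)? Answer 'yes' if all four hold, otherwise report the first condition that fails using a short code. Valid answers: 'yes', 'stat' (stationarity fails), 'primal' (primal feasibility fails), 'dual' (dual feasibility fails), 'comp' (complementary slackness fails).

Gradient of f: grad f(x) = Q x + c = (0, 0)
Constraint values g_i(x) = a_i^T x - b_i:
  g_1((0, -1)) = 0
  g_2((0, -1)) = -2
Stationarity residual: grad f(x) + sum_i lambda_i a_i = (0, 0)
  -> stationarity OK
Primal feasibility (all g_i <= 0): OK
Dual feasibility (all lambda_i >= 0): OK
Complementary slackness (lambda_i * g_i(x) = 0 for all i): OK

Verdict: yes, KKT holds.

yes


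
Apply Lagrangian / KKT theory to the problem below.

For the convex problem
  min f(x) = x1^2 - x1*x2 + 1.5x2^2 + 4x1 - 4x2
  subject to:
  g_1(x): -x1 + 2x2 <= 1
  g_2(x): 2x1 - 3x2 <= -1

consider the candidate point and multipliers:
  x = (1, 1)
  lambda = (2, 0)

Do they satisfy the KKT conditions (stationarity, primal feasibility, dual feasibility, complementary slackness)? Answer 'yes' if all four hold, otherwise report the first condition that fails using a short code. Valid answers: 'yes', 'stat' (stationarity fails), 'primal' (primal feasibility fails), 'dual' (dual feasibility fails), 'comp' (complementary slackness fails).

Gradient of f: grad f(x) = Q x + c = (5, -2)
Constraint values g_i(x) = a_i^T x - b_i:
  g_1((1, 1)) = 0
  g_2((1, 1)) = 0
Stationarity residual: grad f(x) + sum_i lambda_i a_i = (3, 2)
  -> stationarity FAILS
Primal feasibility (all g_i <= 0): OK
Dual feasibility (all lambda_i >= 0): OK
Complementary slackness (lambda_i * g_i(x) = 0 for all i): OK

Verdict: the first failing condition is stationarity -> stat.

stat


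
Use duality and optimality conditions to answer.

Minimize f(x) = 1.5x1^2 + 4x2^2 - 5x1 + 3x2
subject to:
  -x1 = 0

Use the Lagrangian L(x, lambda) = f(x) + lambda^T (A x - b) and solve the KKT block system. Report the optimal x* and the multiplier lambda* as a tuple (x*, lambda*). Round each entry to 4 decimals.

Form the Lagrangian:
  L(x, lambda) = (1/2) x^T Q x + c^T x + lambda^T (A x - b)
Stationarity (grad_x L = 0): Q x + c + A^T lambda = 0.
Primal feasibility: A x = b.

This gives the KKT block system:
  [ Q   A^T ] [ x     ]   [-c ]
  [ A    0  ] [ lambda ] = [ b ]

Solving the linear system:
  x*      = (0, -0.375)
  lambda* = (-5)
  f(x*)   = -0.5625

x* = (0, -0.375), lambda* = (-5)


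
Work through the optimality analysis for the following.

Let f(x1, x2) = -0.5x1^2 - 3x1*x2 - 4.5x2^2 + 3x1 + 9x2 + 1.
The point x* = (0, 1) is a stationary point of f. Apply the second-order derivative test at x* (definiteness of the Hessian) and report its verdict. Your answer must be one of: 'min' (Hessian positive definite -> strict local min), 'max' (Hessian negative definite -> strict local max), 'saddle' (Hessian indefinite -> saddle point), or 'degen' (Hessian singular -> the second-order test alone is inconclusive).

Compute the Hessian H = grad^2 f:
  H = [[-1, -3], [-3, -9]]
Verify stationarity: grad f(x*) = H x* + g = (0, 0).
Eigenvalues of H: -10, 0.
H has a zero eigenvalue (singular; negative semidefinite but not definite), so H is neither positive definite, negative definite, nor indefinite. The second-order test alone is inconclusive -> degen.
(Indeed, f is constant along the null direction of H through x*, so x* is not a strict local extremum.)

degen


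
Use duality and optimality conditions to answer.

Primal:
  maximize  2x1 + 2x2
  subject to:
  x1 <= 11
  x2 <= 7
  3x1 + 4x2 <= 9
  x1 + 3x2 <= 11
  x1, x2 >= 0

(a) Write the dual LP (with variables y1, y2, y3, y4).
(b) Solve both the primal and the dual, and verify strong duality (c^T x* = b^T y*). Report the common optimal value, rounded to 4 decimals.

The standard primal-dual pair for 'max c^T x s.t. A x <= b, x >= 0' is:
  Dual:  min b^T y  s.t.  A^T y >= c,  y >= 0.

So the dual LP is:
  minimize  11y1 + 7y2 + 9y3 + 11y4
  subject to:
    y1 + 3y3 + y4 >= 2
    y2 + 4y3 + 3y4 >= 2
    y1, y2, y3, y4 >= 0

Solving the primal: x* = (3, 0).
  primal value c^T x* = 6.
Solving the dual: y* = (0, 0, 0.6667, 0).
  dual value b^T y* = 6.
Strong duality: c^T x* = b^T y*. Confirmed.

6


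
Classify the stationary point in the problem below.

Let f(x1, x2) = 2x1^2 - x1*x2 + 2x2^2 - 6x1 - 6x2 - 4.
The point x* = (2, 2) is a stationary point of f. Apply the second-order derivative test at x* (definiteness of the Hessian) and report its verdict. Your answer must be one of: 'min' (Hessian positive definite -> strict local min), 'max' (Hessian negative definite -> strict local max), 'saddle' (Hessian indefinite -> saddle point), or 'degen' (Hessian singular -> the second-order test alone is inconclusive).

Compute the Hessian H = grad^2 f:
  H = [[4, -1], [-1, 4]]
Verify stationarity: grad f(x*) = H x* + g = (0, 0).
Eigenvalues of H: 3, 5.
Both eigenvalues > 0, so H is positive definite -> x* is a strict local min.

min


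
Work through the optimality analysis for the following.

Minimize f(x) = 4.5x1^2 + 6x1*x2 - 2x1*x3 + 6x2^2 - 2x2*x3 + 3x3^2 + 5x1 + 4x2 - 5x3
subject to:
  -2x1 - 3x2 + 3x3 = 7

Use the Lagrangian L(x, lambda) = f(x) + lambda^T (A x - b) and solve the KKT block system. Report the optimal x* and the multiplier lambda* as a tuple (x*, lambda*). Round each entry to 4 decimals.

Form the Lagrangian:
  L(x, lambda) = (1/2) x^T Q x + c^T x + lambda^T (A x - b)
Stationarity (grad_x L = 0): Q x + c + A^T lambda = 0.
Primal feasibility: A x = b.

This gives the KKT block system:
  [ Q   A^T ] [ x     ]   [-c ]
  [ A    0  ] [ lambda ] = [ b ]

Solving the linear system:
  x*      = (-0.406, -0.4019, 1.6608)
  lambda* = (-2.1935)
  f(x*)   = 1.7064

x* = (-0.406, -0.4019, 1.6608), lambda* = (-2.1935)


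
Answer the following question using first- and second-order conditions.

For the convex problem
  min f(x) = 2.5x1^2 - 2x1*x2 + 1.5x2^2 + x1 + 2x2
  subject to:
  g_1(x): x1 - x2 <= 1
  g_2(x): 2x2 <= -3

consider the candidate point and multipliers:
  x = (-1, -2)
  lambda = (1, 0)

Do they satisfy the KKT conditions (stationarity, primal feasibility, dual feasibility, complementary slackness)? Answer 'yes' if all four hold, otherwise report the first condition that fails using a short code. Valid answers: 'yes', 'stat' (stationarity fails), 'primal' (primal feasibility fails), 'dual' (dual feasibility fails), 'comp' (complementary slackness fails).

Gradient of f: grad f(x) = Q x + c = (0, -2)
Constraint values g_i(x) = a_i^T x - b_i:
  g_1((-1, -2)) = 0
  g_2((-1, -2)) = -1
Stationarity residual: grad f(x) + sum_i lambda_i a_i = (1, -3)
  -> stationarity FAILS
Primal feasibility (all g_i <= 0): OK
Dual feasibility (all lambda_i >= 0): OK
Complementary slackness (lambda_i * g_i(x) = 0 for all i): OK

Verdict: the first failing condition is stationarity -> stat.

stat


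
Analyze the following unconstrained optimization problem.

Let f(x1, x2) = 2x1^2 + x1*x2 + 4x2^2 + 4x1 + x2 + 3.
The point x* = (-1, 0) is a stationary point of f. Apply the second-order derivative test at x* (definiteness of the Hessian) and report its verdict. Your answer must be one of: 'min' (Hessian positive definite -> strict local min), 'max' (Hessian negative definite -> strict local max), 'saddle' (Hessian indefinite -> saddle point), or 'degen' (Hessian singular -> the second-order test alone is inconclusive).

Compute the Hessian H = grad^2 f:
  H = [[4, 1], [1, 8]]
Verify stationarity: grad f(x*) = H x* + g = (0, 0).
Eigenvalues of H: 3.7639, 8.2361.
Both eigenvalues > 0, so H is positive definite -> x* is a strict local min.

min


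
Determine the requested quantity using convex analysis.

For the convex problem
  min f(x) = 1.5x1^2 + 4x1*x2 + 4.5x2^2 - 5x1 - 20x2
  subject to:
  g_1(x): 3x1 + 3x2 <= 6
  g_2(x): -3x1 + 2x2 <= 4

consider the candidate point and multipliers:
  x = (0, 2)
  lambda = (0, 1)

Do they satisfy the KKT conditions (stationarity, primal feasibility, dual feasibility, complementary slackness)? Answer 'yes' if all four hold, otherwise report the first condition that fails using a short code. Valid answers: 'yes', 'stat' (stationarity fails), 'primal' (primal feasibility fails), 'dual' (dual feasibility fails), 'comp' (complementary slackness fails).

Gradient of f: grad f(x) = Q x + c = (3, -2)
Constraint values g_i(x) = a_i^T x - b_i:
  g_1((0, 2)) = 0
  g_2((0, 2)) = 0
Stationarity residual: grad f(x) + sum_i lambda_i a_i = (0, 0)
  -> stationarity OK
Primal feasibility (all g_i <= 0): OK
Dual feasibility (all lambda_i >= 0): OK
Complementary slackness (lambda_i * g_i(x) = 0 for all i): OK

Verdict: yes, KKT holds.

yes


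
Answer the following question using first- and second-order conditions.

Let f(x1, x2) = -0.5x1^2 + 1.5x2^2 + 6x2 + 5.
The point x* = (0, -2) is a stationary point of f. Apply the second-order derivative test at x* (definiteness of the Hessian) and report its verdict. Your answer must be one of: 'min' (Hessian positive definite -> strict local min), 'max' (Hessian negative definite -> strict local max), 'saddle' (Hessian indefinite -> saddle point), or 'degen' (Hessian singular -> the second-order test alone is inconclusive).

Compute the Hessian H = grad^2 f:
  H = [[-1, 0], [0, 3]]
Verify stationarity: grad f(x*) = H x* + g = (0, 0).
Eigenvalues of H: -1, 3.
Eigenvalues have mixed signs, so H is indefinite -> x* is a saddle point.

saddle


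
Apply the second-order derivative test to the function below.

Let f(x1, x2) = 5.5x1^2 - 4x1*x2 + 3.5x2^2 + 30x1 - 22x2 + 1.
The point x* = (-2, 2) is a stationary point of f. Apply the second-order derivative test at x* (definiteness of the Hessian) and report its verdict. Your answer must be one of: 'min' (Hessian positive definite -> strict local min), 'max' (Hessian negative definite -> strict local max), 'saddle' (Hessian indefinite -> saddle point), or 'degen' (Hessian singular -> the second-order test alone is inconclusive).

Compute the Hessian H = grad^2 f:
  H = [[11, -4], [-4, 7]]
Verify stationarity: grad f(x*) = H x* + g = (0, 0).
Eigenvalues of H: 4.5279, 13.4721.
Both eigenvalues > 0, so H is positive definite -> x* is a strict local min.

min


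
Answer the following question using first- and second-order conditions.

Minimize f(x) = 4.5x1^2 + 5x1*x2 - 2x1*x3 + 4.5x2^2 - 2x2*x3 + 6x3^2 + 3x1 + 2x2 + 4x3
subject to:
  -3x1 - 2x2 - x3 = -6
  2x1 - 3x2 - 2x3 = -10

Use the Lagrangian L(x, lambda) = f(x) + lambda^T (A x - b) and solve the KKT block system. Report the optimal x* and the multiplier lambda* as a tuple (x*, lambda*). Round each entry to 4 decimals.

Form the Lagrangian:
  L(x, lambda) = (1/2) x^T Q x + c^T x + lambda^T (A x - b)
Stationarity (grad_x L = 0): Q x + c + A^T lambda = 0.
Primal feasibility: A x = b.

This gives the KKT block system:
  [ Q   A^T ] [ x     ]   [-c ]
  [ A    0  ] [ lambda ] = [ b ]

Solving the linear system:
  x*      = (-0.0666, 2.533, 1.1339)
  lambda* = (6.368, 3.1533)
  f(x*)   = 39.5711

x* = (-0.0666, 2.533, 1.1339), lambda* = (6.368, 3.1533)


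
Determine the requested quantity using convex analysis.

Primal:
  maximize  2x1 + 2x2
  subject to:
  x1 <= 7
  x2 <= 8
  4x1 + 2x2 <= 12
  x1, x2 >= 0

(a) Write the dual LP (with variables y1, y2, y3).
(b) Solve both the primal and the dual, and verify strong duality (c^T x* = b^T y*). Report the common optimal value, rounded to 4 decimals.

The standard primal-dual pair for 'max c^T x s.t. A x <= b, x >= 0' is:
  Dual:  min b^T y  s.t.  A^T y >= c,  y >= 0.

So the dual LP is:
  minimize  7y1 + 8y2 + 12y3
  subject to:
    y1 + 4y3 >= 2
    y2 + 2y3 >= 2
    y1, y2, y3 >= 0

Solving the primal: x* = (0, 6).
  primal value c^T x* = 12.
Solving the dual: y* = (0, 0, 1).
  dual value b^T y* = 12.
Strong duality: c^T x* = b^T y*. Confirmed.

12


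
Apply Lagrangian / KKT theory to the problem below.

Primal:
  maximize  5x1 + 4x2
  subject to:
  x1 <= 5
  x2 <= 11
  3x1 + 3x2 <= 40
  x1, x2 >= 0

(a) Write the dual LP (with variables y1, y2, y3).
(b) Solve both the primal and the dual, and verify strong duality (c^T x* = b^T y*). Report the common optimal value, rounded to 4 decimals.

The standard primal-dual pair for 'max c^T x s.t. A x <= b, x >= 0' is:
  Dual:  min b^T y  s.t.  A^T y >= c,  y >= 0.

So the dual LP is:
  minimize  5y1 + 11y2 + 40y3
  subject to:
    y1 + 3y3 >= 5
    y2 + 3y3 >= 4
    y1, y2, y3 >= 0

Solving the primal: x* = (5, 8.3333).
  primal value c^T x* = 58.3333.
Solving the dual: y* = (1, 0, 1.3333).
  dual value b^T y* = 58.3333.
Strong duality: c^T x* = b^T y*. Confirmed.

58.3333


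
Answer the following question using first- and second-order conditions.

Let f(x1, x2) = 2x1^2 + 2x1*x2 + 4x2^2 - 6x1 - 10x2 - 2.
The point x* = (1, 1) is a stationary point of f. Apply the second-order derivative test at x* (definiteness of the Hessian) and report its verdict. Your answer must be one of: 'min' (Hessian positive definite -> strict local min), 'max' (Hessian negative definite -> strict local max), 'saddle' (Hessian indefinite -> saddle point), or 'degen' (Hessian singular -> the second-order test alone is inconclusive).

Compute the Hessian H = grad^2 f:
  H = [[4, 2], [2, 8]]
Verify stationarity: grad f(x*) = H x* + g = (0, 0).
Eigenvalues of H: 3.1716, 8.8284.
Both eigenvalues > 0, so H is positive definite -> x* is a strict local min.

min


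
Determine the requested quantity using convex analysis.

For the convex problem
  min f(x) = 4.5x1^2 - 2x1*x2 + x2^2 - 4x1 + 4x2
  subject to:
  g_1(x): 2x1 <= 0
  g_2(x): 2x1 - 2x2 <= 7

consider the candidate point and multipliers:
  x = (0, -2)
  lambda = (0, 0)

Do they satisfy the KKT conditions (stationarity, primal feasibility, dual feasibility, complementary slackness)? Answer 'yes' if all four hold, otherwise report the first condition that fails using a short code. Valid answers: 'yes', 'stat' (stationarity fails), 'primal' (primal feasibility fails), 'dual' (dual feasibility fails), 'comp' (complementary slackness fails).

Gradient of f: grad f(x) = Q x + c = (0, 0)
Constraint values g_i(x) = a_i^T x - b_i:
  g_1((0, -2)) = 0
  g_2((0, -2)) = -3
Stationarity residual: grad f(x) + sum_i lambda_i a_i = (0, 0)
  -> stationarity OK
Primal feasibility (all g_i <= 0): OK
Dual feasibility (all lambda_i >= 0): OK
Complementary slackness (lambda_i * g_i(x) = 0 for all i): OK

Verdict: yes, KKT holds.

yes


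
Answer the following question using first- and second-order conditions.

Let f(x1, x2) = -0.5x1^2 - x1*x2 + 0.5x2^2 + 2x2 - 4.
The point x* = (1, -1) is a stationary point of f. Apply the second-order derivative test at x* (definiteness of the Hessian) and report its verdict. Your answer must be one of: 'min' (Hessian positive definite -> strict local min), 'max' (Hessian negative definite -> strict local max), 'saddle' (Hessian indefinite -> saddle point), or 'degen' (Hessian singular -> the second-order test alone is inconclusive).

Compute the Hessian H = grad^2 f:
  H = [[-1, -1], [-1, 1]]
Verify stationarity: grad f(x*) = H x* + g = (0, 0).
Eigenvalues of H: -1.4142, 1.4142.
Eigenvalues have mixed signs, so H is indefinite -> x* is a saddle point.

saddle


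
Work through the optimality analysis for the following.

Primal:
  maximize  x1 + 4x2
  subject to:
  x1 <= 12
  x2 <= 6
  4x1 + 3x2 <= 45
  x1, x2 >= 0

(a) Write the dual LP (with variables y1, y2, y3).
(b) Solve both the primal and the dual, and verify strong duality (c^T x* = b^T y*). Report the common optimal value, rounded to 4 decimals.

The standard primal-dual pair for 'max c^T x s.t. A x <= b, x >= 0' is:
  Dual:  min b^T y  s.t.  A^T y >= c,  y >= 0.

So the dual LP is:
  minimize  12y1 + 6y2 + 45y3
  subject to:
    y1 + 4y3 >= 1
    y2 + 3y3 >= 4
    y1, y2, y3 >= 0

Solving the primal: x* = (6.75, 6).
  primal value c^T x* = 30.75.
Solving the dual: y* = (0, 3.25, 0.25).
  dual value b^T y* = 30.75.
Strong duality: c^T x* = b^T y*. Confirmed.

30.75


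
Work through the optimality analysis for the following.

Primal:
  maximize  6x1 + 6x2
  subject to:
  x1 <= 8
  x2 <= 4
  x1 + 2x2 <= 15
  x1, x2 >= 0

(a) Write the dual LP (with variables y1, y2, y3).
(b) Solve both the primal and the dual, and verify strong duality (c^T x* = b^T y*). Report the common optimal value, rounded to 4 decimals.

The standard primal-dual pair for 'max c^T x s.t. A x <= b, x >= 0' is:
  Dual:  min b^T y  s.t.  A^T y >= c,  y >= 0.

So the dual LP is:
  minimize  8y1 + 4y2 + 15y3
  subject to:
    y1 + y3 >= 6
    y2 + 2y3 >= 6
    y1, y2, y3 >= 0

Solving the primal: x* = (8, 3.5).
  primal value c^T x* = 69.
Solving the dual: y* = (3, 0, 3).
  dual value b^T y* = 69.
Strong duality: c^T x* = b^T y*. Confirmed.

69


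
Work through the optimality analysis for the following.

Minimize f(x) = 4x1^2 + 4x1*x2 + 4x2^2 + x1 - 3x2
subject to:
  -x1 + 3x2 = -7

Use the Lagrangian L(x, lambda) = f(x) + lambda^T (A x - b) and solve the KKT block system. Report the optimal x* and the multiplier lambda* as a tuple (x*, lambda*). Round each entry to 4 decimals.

Form the Lagrangian:
  L(x, lambda) = (1/2) x^T Q x + c^T x + lambda^T (A x - b)
Stationarity (grad_x L = 0): Q x + c + A^T lambda = 0.
Primal feasibility: A x = b.

This gives the KKT block system:
  [ Q   A^T ] [ x     ]   [-c ]
  [ A    0  ] [ lambda ] = [ b ]

Solving the linear system:
  x*      = (1.3462, -1.8846)
  lambda* = (4.2308)
  f(x*)   = 18.3077

x* = (1.3462, -1.8846), lambda* = (4.2308)


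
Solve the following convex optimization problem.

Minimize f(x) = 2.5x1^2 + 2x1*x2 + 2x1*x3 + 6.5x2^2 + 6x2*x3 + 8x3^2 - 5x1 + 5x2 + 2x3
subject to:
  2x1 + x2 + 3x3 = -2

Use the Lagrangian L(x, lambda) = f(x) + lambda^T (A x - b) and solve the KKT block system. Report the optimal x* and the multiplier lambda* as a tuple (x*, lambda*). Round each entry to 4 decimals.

Form the Lagrangian:
  L(x, lambda) = (1/2) x^T Q x + c^T x + lambda^T (A x - b)
Stationarity (grad_x L = 0): Q x + c + A^T lambda = 0.
Primal feasibility: A x = b.

This gives the KKT block system:
  [ Q   A^T ] [ x     ]   [-c ]
  [ A    0  ] [ lambda ] = [ b ]

Solving the linear system:
  x*      = (0.0935, -0.3685, -0.6062)
  lambda* = (3.2409)
  f(x*)   = 1.4796

x* = (0.0935, -0.3685, -0.6062), lambda* = (3.2409)


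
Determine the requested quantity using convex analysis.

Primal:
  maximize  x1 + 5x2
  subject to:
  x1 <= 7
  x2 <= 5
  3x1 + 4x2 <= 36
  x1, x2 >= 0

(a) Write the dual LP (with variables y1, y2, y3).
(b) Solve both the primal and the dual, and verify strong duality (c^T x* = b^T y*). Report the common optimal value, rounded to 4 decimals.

The standard primal-dual pair for 'max c^T x s.t. A x <= b, x >= 0' is:
  Dual:  min b^T y  s.t.  A^T y >= c,  y >= 0.

So the dual LP is:
  minimize  7y1 + 5y2 + 36y3
  subject to:
    y1 + 3y3 >= 1
    y2 + 4y3 >= 5
    y1, y2, y3 >= 0

Solving the primal: x* = (5.3333, 5).
  primal value c^T x* = 30.3333.
Solving the dual: y* = (0, 3.6667, 0.3333).
  dual value b^T y* = 30.3333.
Strong duality: c^T x* = b^T y*. Confirmed.

30.3333


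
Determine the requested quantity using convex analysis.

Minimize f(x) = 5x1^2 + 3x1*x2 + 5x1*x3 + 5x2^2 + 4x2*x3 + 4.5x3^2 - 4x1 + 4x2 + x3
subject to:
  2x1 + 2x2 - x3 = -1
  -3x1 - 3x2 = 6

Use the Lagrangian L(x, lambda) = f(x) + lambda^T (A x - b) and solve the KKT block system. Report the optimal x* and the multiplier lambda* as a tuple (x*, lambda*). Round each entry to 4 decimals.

Form the Lagrangian:
  L(x, lambda) = (1/2) x^T Q x + c^T x + lambda^T (A x - b)
Stationarity (grad_x L = 0): Q x + c + A^T lambda = 0.
Primal feasibility: A x = b.

This gives the KKT block system:
  [ Q   A^T ] [ x     ]   [-c ]
  [ A    0  ] [ lambda ] = [ b ]

Solving the linear system:
  x*      = (-0.2143, -1.7857, -3)
  lambda* = (-34.2143, -31.6429)
  f(x*)   = 73.1786

x* = (-0.2143, -1.7857, -3), lambda* = (-34.2143, -31.6429)


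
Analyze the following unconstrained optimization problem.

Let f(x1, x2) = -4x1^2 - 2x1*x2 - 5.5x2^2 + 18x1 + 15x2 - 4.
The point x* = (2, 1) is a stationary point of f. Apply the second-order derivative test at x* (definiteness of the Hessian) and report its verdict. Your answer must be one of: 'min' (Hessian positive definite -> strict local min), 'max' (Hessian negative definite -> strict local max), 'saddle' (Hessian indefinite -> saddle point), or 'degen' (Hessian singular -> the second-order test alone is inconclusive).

Compute the Hessian H = grad^2 f:
  H = [[-8, -2], [-2, -11]]
Verify stationarity: grad f(x*) = H x* + g = (0, 0).
Eigenvalues of H: -12, -7.
Both eigenvalues < 0, so H is negative definite -> x* is a strict local max.

max


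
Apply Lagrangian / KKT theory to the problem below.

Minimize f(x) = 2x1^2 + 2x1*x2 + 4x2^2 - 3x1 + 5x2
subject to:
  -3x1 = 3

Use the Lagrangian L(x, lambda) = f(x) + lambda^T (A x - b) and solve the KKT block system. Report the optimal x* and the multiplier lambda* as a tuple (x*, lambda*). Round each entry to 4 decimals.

Form the Lagrangian:
  L(x, lambda) = (1/2) x^T Q x + c^T x + lambda^T (A x - b)
Stationarity (grad_x L = 0): Q x + c + A^T lambda = 0.
Primal feasibility: A x = b.

This gives the KKT block system:
  [ Q   A^T ] [ x     ]   [-c ]
  [ A    0  ] [ lambda ] = [ b ]

Solving the linear system:
  x*      = (-1, -0.375)
  lambda* = (-2.5833)
  f(x*)   = 4.4375

x* = (-1, -0.375), lambda* = (-2.5833)


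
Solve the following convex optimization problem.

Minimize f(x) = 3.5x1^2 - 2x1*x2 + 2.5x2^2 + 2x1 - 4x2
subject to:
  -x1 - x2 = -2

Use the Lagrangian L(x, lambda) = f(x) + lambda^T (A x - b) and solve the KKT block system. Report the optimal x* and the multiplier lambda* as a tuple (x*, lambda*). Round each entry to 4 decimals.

Form the Lagrangian:
  L(x, lambda) = (1/2) x^T Q x + c^T x + lambda^T (A x - b)
Stationarity (grad_x L = 0): Q x + c + A^T lambda = 0.
Primal feasibility: A x = b.

This gives the KKT block system:
  [ Q   A^T ] [ x     ]   [-c ]
  [ A    0  ] [ lambda ] = [ b ]

Solving the linear system:
  x*      = (0.5, 1.5)
  lambda* = (2.5)
  f(x*)   = 0

x* = (0.5, 1.5), lambda* = (2.5)


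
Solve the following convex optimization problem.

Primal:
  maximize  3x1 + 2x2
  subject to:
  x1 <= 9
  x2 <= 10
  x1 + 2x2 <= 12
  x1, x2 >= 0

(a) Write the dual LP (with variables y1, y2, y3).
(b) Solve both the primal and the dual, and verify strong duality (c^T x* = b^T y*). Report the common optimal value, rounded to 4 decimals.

The standard primal-dual pair for 'max c^T x s.t. A x <= b, x >= 0' is:
  Dual:  min b^T y  s.t.  A^T y >= c,  y >= 0.

So the dual LP is:
  minimize  9y1 + 10y2 + 12y3
  subject to:
    y1 + y3 >= 3
    y2 + 2y3 >= 2
    y1, y2, y3 >= 0

Solving the primal: x* = (9, 1.5).
  primal value c^T x* = 30.
Solving the dual: y* = (2, 0, 1).
  dual value b^T y* = 30.
Strong duality: c^T x* = b^T y*. Confirmed.

30


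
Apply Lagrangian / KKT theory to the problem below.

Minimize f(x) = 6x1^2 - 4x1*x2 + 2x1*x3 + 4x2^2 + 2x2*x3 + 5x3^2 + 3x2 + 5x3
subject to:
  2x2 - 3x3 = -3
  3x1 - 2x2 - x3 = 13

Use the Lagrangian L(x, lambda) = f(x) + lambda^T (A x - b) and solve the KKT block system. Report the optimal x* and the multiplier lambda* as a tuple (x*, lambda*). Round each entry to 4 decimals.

Form the Lagrangian:
  L(x, lambda) = (1/2) x^T Q x + c^T x + lambda^T (A x - b)
Stationarity (grad_x L = 0): Q x + c + A^T lambda = 0.
Primal feasibility: A x = b.

This gives the KKT block system:
  [ Q   A^T ] [ x     ]   [-c ]
  [ A    0  ] [ lambda ] = [ b ]

Solving the linear system:
  x*      = (2.2438, -2.7257, -0.8172)
  lambda* = (2.643, -12.0647)
  f(x*)   = 76.2534

x* = (2.2438, -2.7257, -0.8172), lambda* = (2.643, -12.0647)


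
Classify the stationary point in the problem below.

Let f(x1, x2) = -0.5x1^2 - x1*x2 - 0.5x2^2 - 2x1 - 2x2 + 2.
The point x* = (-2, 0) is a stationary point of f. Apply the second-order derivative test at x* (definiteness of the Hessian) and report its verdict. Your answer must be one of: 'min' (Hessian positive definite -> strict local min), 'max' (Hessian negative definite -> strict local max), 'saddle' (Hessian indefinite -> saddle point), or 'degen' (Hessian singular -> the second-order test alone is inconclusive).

Compute the Hessian H = grad^2 f:
  H = [[-1, -1], [-1, -1]]
Verify stationarity: grad f(x*) = H x* + g = (0, 0).
Eigenvalues of H: -2, 0.
H has a zero eigenvalue (singular; negative semidefinite but not definite), so H is neither positive definite, negative definite, nor indefinite. The second-order test alone is inconclusive -> degen.
(Indeed, f is constant along the null direction of H through x*, so x* is not a strict local extremum.)

degen


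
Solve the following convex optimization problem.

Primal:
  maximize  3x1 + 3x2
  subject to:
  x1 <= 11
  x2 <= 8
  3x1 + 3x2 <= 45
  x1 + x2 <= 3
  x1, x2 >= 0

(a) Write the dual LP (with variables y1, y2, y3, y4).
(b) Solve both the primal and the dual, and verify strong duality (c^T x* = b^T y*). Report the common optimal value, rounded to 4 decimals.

The standard primal-dual pair for 'max c^T x s.t. A x <= b, x >= 0' is:
  Dual:  min b^T y  s.t.  A^T y >= c,  y >= 0.

So the dual LP is:
  minimize  11y1 + 8y2 + 45y3 + 3y4
  subject to:
    y1 + 3y3 + y4 >= 3
    y2 + 3y3 + y4 >= 3
    y1, y2, y3, y4 >= 0

Solving the primal: x* = (3, 0).
  primal value c^T x* = 9.
Solving the dual: y* = (0, 0, 0, 3).
  dual value b^T y* = 9.
Strong duality: c^T x* = b^T y*. Confirmed.

9


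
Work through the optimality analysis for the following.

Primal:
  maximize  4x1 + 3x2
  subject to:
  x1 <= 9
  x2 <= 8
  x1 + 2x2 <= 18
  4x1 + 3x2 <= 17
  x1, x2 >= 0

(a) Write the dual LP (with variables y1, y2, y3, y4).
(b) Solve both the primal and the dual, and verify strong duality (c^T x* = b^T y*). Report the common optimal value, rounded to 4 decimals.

The standard primal-dual pair for 'max c^T x s.t. A x <= b, x >= 0' is:
  Dual:  min b^T y  s.t.  A^T y >= c,  y >= 0.

So the dual LP is:
  minimize  9y1 + 8y2 + 18y3 + 17y4
  subject to:
    y1 + y3 + 4y4 >= 4
    y2 + 2y3 + 3y4 >= 3
    y1, y2, y3, y4 >= 0

Solving the primal: x* = (4.25, 0).
  primal value c^T x* = 17.
Solving the dual: y* = (0, 0, 0, 1).
  dual value b^T y* = 17.
Strong duality: c^T x* = b^T y*. Confirmed.

17


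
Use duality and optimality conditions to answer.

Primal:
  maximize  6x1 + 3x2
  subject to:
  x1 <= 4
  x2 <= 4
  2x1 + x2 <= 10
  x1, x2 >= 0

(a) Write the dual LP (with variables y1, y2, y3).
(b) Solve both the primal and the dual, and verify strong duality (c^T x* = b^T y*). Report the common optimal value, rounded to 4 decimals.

The standard primal-dual pair for 'max c^T x s.t. A x <= b, x >= 0' is:
  Dual:  min b^T y  s.t.  A^T y >= c,  y >= 0.

So the dual LP is:
  minimize  4y1 + 4y2 + 10y3
  subject to:
    y1 + 2y3 >= 6
    y2 + y3 >= 3
    y1, y2, y3 >= 0

Solving the primal: x* = (3, 4).
  primal value c^T x* = 30.
Solving the dual: y* = (0, 0, 3).
  dual value b^T y* = 30.
Strong duality: c^T x* = b^T y*. Confirmed.

30


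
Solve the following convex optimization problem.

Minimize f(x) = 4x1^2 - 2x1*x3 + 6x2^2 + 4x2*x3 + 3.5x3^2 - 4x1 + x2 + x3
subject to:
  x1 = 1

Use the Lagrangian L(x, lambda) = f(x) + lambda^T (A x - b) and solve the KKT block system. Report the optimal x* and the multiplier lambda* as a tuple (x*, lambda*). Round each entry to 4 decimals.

Form the Lagrangian:
  L(x, lambda) = (1/2) x^T Q x + c^T x + lambda^T (A x - b)
Stationarity (grad_x L = 0): Q x + c + A^T lambda = 0.
Primal feasibility: A x = b.

This gives the KKT block system:
  [ Q   A^T ] [ x     ]   [-c ]
  [ A    0  ] [ lambda ] = [ b ]

Solving the linear system:
  x*      = (1, -0.1618, 0.2353)
  lambda* = (-3.5294)
  f(x*)   = -0.1985

x* = (1, -0.1618, 0.2353), lambda* = (-3.5294)


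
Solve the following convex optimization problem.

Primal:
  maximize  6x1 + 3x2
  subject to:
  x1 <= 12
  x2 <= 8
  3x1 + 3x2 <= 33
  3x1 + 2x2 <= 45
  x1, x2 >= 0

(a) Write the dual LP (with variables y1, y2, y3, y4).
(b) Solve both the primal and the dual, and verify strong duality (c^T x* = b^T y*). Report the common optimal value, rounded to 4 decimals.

The standard primal-dual pair for 'max c^T x s.t. A x <= b, x >= 0' is:
  Dual:  min b^T y  s.t.  A^T y >= c,  y >= 0.

So the dual LP is:
  minimize  12y1 + 8y2 + 33y3 + 45y4
  subject to:
    y1 + 3y3 + 3y4 >= 6
    y2 + 3y3 + 2y4 >= 3
    y1, y2, y3, y4 >= 0

Solving the primal: x* = (11, 0).
  primal value c^T x* = 66.
Solving the dual: y* = (0, 0, 2, 0).
  dual value b^T y* = 66.
Strong duality: c^T x* = b^T y*. Confirmed.

66


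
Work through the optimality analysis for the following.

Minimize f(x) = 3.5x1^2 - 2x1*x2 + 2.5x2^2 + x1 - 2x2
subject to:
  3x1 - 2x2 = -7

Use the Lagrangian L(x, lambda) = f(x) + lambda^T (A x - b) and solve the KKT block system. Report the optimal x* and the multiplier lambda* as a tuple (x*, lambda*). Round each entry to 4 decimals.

Form the Lagrangian:
  L(x, lambda) = (1/2) x^T Q x + c^T x + lambda^T (A x - b)
Stationarity (grad_x L = 0): Q x + c + A^T lambda = 0.
Primal feasibility: A x = b.

This gives the KKT block system:
  [ Q   A^T ] [ x     ]   [-c ]
  [ A    0  ] [ lambda ] = [ b ]

Solving the linear system:
  x*      = (-1.4082, 1.3878)
  lambda* = (3.8776)
  f(x*)   = 11.4796

x* = (-1.4082, 1.3878), lambda* = (3.8776)
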